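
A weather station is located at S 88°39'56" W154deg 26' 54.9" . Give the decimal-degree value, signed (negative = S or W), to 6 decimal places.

-88.665556, -154.448583

φ: 88° + 39/60 + 56/3600 = 88 + 0.650000 + 0.015556 = 88.6655556
S ⇒ negate
Lon: 154 + 26/60 + 54.9/3600 = 154.4485833
W → negative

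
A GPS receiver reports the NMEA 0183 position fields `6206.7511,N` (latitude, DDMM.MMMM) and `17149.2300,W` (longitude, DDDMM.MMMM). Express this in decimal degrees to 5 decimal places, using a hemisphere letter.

φ: degrees = first 2 digits = 62, minutes = 6.7511; 62 + 6.7511/60 = 62.112518
Lon: split at 3 digits → 171° and 49.23′; 171 + 49.23/60 = 171.820500

62.11252° N, 171.82050° W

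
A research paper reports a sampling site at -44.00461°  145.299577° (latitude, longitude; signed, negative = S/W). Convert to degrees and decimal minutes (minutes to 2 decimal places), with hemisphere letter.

44° 0.28′ S, 145° 17.97′ E

Latitude is negative → S; |value| = 44.004610
φ: minutes = (44.004610 − 44) × 60 = 0.2766
Longitude: minutes = (145.299577 − 145) × 60 = 17.9746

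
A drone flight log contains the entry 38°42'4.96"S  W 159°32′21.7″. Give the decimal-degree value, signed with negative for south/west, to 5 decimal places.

-38.70138, -159.53936

φ: 38° + 42/60 + 4.96/3600 = 38 + 0.700000 + 0.001378 = 38.701378
S ⇒ negate
λ: 159° + 32/60 + 21.7/3600 = 159 + 0.533333 + 0.006028 = 159.539361
W → negative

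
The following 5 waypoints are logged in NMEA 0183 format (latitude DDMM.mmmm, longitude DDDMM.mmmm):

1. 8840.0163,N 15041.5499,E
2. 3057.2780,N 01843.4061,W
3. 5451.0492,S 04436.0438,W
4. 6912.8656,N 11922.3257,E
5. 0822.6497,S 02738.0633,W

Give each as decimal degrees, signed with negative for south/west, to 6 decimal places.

1. 88.666938, 150.692498
2. 30.954633, -18.723435
3. -54.850820, -44.600730
4. 69.214427, 119.372095
5. -8.377495, -27.634388

Point 1:
  Latitude: split at 2 digits → 88° and 40.0163′; 88 + 40.0163/60 = 88.6669383
  N → positive
  Lon: degrees = first 3 digits = 150, minutes = 41.5499; 150 + 41.5499/60 = 150.6924983
  E ⇒ keep positive
Point 2:
  Latitude: split at 2 digits → 30° and 57.278′; 30 + 57.278/60 = 30.9546333
  N → positive
  λ: split at 3 digits → 018° and 43.4061′; 18 + 43.4061/60 = 18.7234350
  W ⇒ negate
Point 3:
  Latitude: split at 2 digits → 54° and 51.0492′; 54 + 51.0492/60 = 54.8508200
  S ⇒ negate
  Longitude: split at 3 digits → 044° and 36.0438′; 44 + 36.0438/60 = 44.6007300
  W ⇒ negate
Point 4:
  Latitude: degrees = first 2 digits = 69, minutes = 12.8656; 69 + 12.8656/60 = 69.2144267
  N ⇒ keep positive
  Longitude: degrees = first 3 digits = 119, minutes = 22.3257; 119 + 22.3257/60 = 119.3720950
  E → positive
Point 5:
  φ: split at 2 digits → 08° and 22.6497′; 8 + 22.6497/60 = 8.3774950
  S ⇒ negate
  λ: split at 3 digits → 027° and 38.0633′; 27 + 38.0633/60 = 27.6343883
  W ⇒ negate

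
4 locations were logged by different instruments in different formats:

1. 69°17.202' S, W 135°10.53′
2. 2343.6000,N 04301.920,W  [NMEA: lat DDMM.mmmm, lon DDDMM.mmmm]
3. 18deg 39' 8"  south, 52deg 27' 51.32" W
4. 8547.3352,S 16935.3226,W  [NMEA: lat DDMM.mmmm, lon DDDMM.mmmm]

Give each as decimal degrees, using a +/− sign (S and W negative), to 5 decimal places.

1. -69.28670, -135.17550
2. 23.72667, -43.03200
3. -18.65222, -52.46426
4. -85.78892, -169.58871

Point 1:
  Latitude: 69 + 17.202/60 = 69.286700
  S → negative
  Longitude: 135 + 10.53/60 = 135.175500
  hemisphere W, so the sign is −
Point 2:
  φ: split at 2 digits → 23° and 43.6′; 23 + 43.6/60 = 23.726667
  N ⇒ keep positive
  Longitude: degrees = first 3 digits = 43, minutes = 1.92; 43 + 1.92/60 = 43.032000
  W → negative
Point 3:
  Latitude: 18 + 39/60 + 8/3600 = 18.652222
  S → negative
  Longitude: 52° + 27/60 + 51.32/3600 = 52 + 0.450000 + 0.014256 = 52.464256
  W → negative
Point 4:
  Latitude: split at 2 digits → 85° and 47.3352′; 85 + 47.3352/60 = 85.788920
  S ⇒ negate
  λ: split at 3 digits → 169° and 35.3226′; 169 + 35.3226/60 = 169.588710
  hemisphere W, so the sign is −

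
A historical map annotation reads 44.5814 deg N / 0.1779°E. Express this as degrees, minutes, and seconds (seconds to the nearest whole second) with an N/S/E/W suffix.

Lat: whole degrees 44; 34.88400′ → 34′ and 53.04″
Longitude: 0.177900 × 60 = 10.67400′ → 10′, remainder × 60 = 40.44″

44°34′53″ N, 0°10′40″ E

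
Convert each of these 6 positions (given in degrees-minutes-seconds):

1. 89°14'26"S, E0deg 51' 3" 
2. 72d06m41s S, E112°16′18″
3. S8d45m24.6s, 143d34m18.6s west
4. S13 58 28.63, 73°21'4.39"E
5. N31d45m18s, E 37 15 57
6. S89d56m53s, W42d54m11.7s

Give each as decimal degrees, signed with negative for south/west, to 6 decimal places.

1. -89.240556, 0.850833
2. -72.111389, 112.271667
3. -8.756833, -143.571833
4. -13.974619, 73.351219
5. 31.755000, 37.265833
6. -89.948056, -42.903250

Point 1:
  φ: 89° + 14/60 + 26/3600 = 89 + 0.233333 + 0.007222 = 89.2405556
  S ⇒ negate
  Longitude: 0 + 51/60 + 3/3600 = 0.8508333
  E ⇒ keep positive
Point 2:
  Latitude: 72° + 6/60 + 41/3600 = 72 + 0.100000 + 0.011389 = 72.1113889
  S → negative
  λ: 112 + 16/60 + 18/3600 = 112.2716667
  E ⇒ keep positive
Point 3:
  Latitude: 45′ + 24.6″ = 45.41000′; 8 + 45.41000/60 = 8.7568333
  hemisphere S, so the sign is −
  Longitude: 143 + 34/60 + 18.6/3600 = 143.5718333
  W ⇒ negate
Point 4:
  Lat: 13 + 58/60 + 28.63/3600 = 13.9746194
  hemisphere S, so the sign is −
  Lon: 21′ + 4.39″ = 21.07317′; 73 + 21.07317/60 = 73.3512194
  E → positive
Point 5:
  Latitude: 31° + 45/60 + 18/3600 = 31 + 0.750000 + 0.005000 = 31.7550000
  N ⇒ keep positive
  λ: 37 + 15/60 + 57/3600 = 37.2658333
  E ⇒ keep positive
Point 6:
  Latitude: 89° + 56/60 + 53/3600 = 89 + 0.933333 + 0.014722 = 89.9480556
  S ⇒ negate
  Longitude: 42° + 54/60 + 11.7/3600 = 42 + 0.900000 + 0.003250 = 42.9032500
  W → negative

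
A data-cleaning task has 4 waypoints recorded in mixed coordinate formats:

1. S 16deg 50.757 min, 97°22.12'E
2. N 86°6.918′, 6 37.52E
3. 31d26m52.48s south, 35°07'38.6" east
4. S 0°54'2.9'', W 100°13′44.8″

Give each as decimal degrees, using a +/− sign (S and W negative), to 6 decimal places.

1. -16.845950, 97.368667
2. 86.115300, 6.625333
3. -31.447911, 35.127389
4. -0.900806, -100.229111

Point 1:
  Latitude: 50.757′ = 0.845950°; total 16.8459500
  hemisphere S, so the sign is −
  Lon: 97 + 22.12/60 = 97.3686667
  E ⇒ keep positive
Point 2:
  Latitude: 6.918′ = 0.115300°; total 86.1153000
  N → positive
  Longitude: 37.52′ = 0.625333°; total 6.6253333
  E → positive
Point 3:
  Lat: 26′ + 52.48″ = 26.87467′; 31 + 26.87467/60 = 31.4479111
  hemisphere S, so the sign is −
  Lon: 35 + 7/60 + 38.6/3600 = 35.1273889
  E → positive
Point 4:
  Latitude: 0° + 54/60 + 2.9/3600 = 0 + 0.900000 + 0.000806 = 0.9008056
  hemisphere S, so the sign is −
  Lon: 100 + 13/60 + 44.8/3600 = 100.2291111
  W → negative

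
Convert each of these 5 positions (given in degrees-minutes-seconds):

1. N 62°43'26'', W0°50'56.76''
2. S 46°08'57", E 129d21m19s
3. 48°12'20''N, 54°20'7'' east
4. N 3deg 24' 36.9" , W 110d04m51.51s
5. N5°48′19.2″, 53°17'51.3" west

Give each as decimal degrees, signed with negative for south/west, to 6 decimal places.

Point 1:
  φ: 62° + 43/60 + 26/3600 = 62 + 0.716667 + 0.007222 = 62.7238889
  N → positive
  λ: 0 + 50/60 + 56.76/3600 = 0.8491000
  hemisphere W, so the sign is −
Point 2:
  Latitude: 46° + 8/60 + 57/3600 = 46 + 0.133333 + 0.015833 = 46.1491667
  S ⇒ negate
  Lon: 129° + 21/60 + 19/3600 = 129 + 0.350000 + 0.005278 = 129.3552778
  E → positive
Point 3:
  Lat: 48° + 12/60 + 20/3600 = 48 + 0.200000 + 0.005556 = 48.2055556
  N → positive
  λ: 20′ + 7″ = 20.11667′; 54 + 20.11667/60 = 54.3352778
  E → positive
Point 4:
  φ: 3° + 24/60 + 36.9/3600 = 3 + 0.400000 + 0.010250 = 3.4102500
  N → positive
  Longitude: 110° + 4/60 + 51.51/3600 = 110 + 0.066667 + 0.014308 = 110.0809750
  hemisphere W, so the sign is −
Point 5:
  Lat: 5° + 48/60 + 19.2/3600 = 5 + 0.800000 + 0.005333 = 5.8053333
  N → positive
  λ: 53 + 17/60 + 51.3/3600 = 53.2975833
  hemisphere W, so the sign is −

1. 62.723889, -0.849100
2. -46.149167, 129.355278
3. 48.205556, 54.335278
4. 3.410250, -110.080975
5. 5.805333, -53.297583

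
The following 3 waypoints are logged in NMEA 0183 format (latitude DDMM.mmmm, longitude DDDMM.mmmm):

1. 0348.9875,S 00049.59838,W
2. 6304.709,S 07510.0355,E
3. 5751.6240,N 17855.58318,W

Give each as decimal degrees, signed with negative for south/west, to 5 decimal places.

1. -3.81646, -0.82664
2. -63.07848, 75.16726
3. 57.86040, -178.92639

Point 1:
  φ: split at 2 digits → 03° and 48.9875′; 3 + 48.9875/60 = 3.816458
  S ⇒ negate
  Lon: split at 3 digits → 000° and 49.59838′; 0 + 49.59838/60 = 0.826640
  W ⇒ negate
Point 2:
  φ: degrees = first 2 digits = 63, minutes = 4.709; 63 + 4.709/60 = 63.078483
  hemisphere S, so the sign is −
  λ: degrees = first 3 digits = 75, minutes = 10.0355; 75 + 10.0355/60 = 75.167258
  E ⇒ keep positive
Point 3:
  φ: split at 2 digits → 57° and 51.624′; 57 + 51.624/60 = 57.860400
  N ⇒ keep positive
  Longitude: split at 3 digits → 178° and 55.58318′; 178 + 55.58318/60 = 178.926386
  W ⇒ negate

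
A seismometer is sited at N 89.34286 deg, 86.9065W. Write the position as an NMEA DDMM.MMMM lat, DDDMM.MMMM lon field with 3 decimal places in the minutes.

Latitude: minutes = (89.342860 − 89) × 60 = 20.57160
Longitude: minutes = (86.906500 − 86) × 60 = 54.39000

8920.572,N / 08654.390,W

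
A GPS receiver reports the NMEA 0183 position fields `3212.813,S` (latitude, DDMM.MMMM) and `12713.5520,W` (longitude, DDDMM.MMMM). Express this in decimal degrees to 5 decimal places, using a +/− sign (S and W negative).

-32.21355, -127.22587

φ: degrees = first 2 digits = 32, minutes = 12.813; 32 + 12.813/60 = 32.213550
S → negative
Longitude: split at 3 digits → 127° and 13.552′; 127 + 13.552/60 = 127.225867
W ⇒ negate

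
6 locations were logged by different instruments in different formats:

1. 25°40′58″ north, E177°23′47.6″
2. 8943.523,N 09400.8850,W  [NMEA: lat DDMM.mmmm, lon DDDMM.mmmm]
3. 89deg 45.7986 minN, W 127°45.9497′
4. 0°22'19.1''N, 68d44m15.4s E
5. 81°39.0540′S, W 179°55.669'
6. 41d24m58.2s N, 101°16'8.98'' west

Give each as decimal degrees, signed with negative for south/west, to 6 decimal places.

Point 1:
  φ: 40′ + 58″ = 40.96667′; 25 + 40.96667/60 = 25.6827778
  N ⇒ keep positive
  Lon: 177 + 23/60 + 47.6/3600 = 177.3965556
  E ⇒ keep positive
Point 2:
  Latitude: degrees = first 2 digits = 89, minutes = 43.523; 89 + 43.523/60 = 89.7253833
  N ⇒ keep positive
  Lon: split at 3 digits → 094° and 0.885′; 94 + 0.885/60 = 94.0147500
  hemisphere W, so the sign is −
Point 3:
  φ: 89 + 45.7986/60 = 89.7633100
  N → positive
  λ: 127 + 45.9497/60 = 127.7658283
  hemisphere W, so the sign is −
Point 4:
  Lat: 0 + 22/60 + 19.1/3600 = 0.3719722
  N ⇒ keep positive
  Lon: 68° + 44/60 + 15.4/3600 = 68 + 0.733333 + 0.004278 = 68.7376111
  E → positive
Point 5:
  Lat: 39.054′ = 0.650900°; total 81.6509000
  S → negative
  Lon: 55.669′ = 0.927817°; total 179.9278167
  W ⇒ negate
Point 6:
  Lat: 41 + 24/60 + 58.2/3600 = 41.4161667
  N ⇒ keep positive
  Lon: 101° + 16/60 + 8.98/3600 = 101 + 0.266667 + 0.002494 = 101.2691611
  hemisphere W, so the sign is −

1. 25.682778, 177.396556
2. 89.725383, -94.014750
3. 89.763310, -127.765828
4. 0.371972, 68.737611
5. -81.650900, -179.927817
6. 41.416167, -101.269161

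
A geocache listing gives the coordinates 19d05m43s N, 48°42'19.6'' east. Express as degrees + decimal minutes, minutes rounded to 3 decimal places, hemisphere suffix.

19° 5.717′ N, 48° 42.327′ E

φ: seconds/60 = 0.71667; minutes = 5 + 0.71667 = 5.71667
Lon: seconds/60 = 0.32667; minutes = 42 + 0.32667 = 42.32667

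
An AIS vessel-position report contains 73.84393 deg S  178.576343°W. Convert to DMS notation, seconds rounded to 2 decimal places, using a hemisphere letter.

73°50′38.15″ S, 178°34′34.83″ W

Latitude: whole degrees 73; 50.63580′ → 50′ and 38.1480″
Lon: 0.576343 × 60 = 34.58058′ → 34′, remainder × 60 = 34.8348″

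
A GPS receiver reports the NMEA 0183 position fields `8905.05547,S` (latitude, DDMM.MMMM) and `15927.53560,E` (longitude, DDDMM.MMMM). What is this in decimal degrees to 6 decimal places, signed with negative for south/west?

Latitude: degrees = first 2 digits = 89, minutes = 5.05547; 89 + 5.05547/60 = 89.0842578
S ⇒ negate
Lon: split at 3 digits → 159° and 27.5356′; 159 + 27.5356/60 = 159.4589267
E ⇒ keep positive

-89.084258, 159.458927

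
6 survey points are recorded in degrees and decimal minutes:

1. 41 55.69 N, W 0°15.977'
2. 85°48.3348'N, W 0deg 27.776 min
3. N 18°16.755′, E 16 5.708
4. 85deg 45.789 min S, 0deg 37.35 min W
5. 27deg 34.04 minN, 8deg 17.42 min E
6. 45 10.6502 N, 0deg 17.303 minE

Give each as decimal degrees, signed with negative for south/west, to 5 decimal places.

1. 41.92817, -0.26628
2. 85.80558, -0.46293
3. 18.27925, 16.09513
4. -85.76315, -0.62250
5. 27.56733, 8.29033
6. 45.17750, 0.28838

Point 1:
  φ: 41 + 55.69/60 = 41.928167
  N → positive
  Longitude: 0 + 15.977/60 = 0.266283
  hemisphere W, so the sign is −
Point 2:
  φ: 48.3348′ = 0.805580°; total 85.805580
  N ⇒ keep positive
  Lon: 0 + 27.776/60 = 0.462933
  hemisphere W, so the sign is −
Point 3:
  Lat: 16.755′ = 0.279250°; total 18.279250
  N ⇒ keep positive
  λ: 16 + 5.708/60 = 16.095133
  E ⇒ keep positive
Point 4:
  φ: 85 + 45.789/60 = 85.763150
  hemisphere S, so the sign is −
  λ: 37.35′ = 0.622500°; total 0.622500
  W → negative
Point 5:
  φ: 34.04′ = 0.567333°; total 27.567333
  N ⇒ keep positive
  λ: 8 + 17.42/60 = 8.290333
  E ⇒ keep positive
Point 6:
  φ: 45 + 10.6502/60 = 45.177503
  N ⇒ keep positive
  λ: 0 + 17.303/60 = 0.288383
  E ⇒ keep positive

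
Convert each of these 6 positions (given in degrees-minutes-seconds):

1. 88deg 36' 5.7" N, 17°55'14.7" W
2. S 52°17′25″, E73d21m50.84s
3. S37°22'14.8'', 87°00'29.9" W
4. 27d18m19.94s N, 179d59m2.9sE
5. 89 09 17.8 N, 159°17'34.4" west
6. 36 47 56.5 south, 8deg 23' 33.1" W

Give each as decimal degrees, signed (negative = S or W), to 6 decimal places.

Point 1:
  Latitude: 36′ + 5.7″ = 36.09500′; 88 + 36.09500/60 = 88.6015833
  N ⇒ keep positive
  λ: 55′ + 14.7″ = 55.24500′; 17 + 55.24500/60 = 17.9207500
  hemisphere W, so the sign is −
Point 2:
  φ: 52° + 17/60 + 25/3600 = 52 + 0.283333 + 0.006944 = 52.2902778
  hemisphere S, so the sign is −
  Lon: 73° + 21/60 + 50.84/3600 = 73 + 0.350000 + 0.014122 = 73.3641222
  E ⇒ keep positive
Point 3:
  φ: 37 + 22/60 + 14.8/3600 = 37.3707778
  S ⇒ negate
  λ: 87 + 0/60 + 29.9/3600 = 87.0083056
  hemisphere W, so the sign is −
Point 4:
  φ: 18′ + 19.94″ = 18.33233′; 27 + 18.33233/60 = 27.3055389
  N ⇒ keep positive
  Lon: 179 + 59/60 + 2.9/3600 = 179.9841389
  E → positive
Point 5:
  Lat: 9′ + 17.8″ = 9.29667′; 89 + 9.29667/60 = 89.1549444
  N → positive
  Lon: 17′ + 34.4″ = 17.57333′; 159 + 17.57333/60 = 159.2928889
  W → negative
Point 6:
  φ: 47′ + 56.5″ = 47.94167′; 36 + 47.94167/60 = 36.7990278
  S ⇒ negate
  Longitude: 23′ + 33.1″ = 23.55167′; 8 + 23.55167/60 = 8.3925278
  W → negative

1. 88.601583, -17.920750
2. -52.290278, 73.364122
3. -37.370778, -87.008306
4. 27.305539, 179.984139
5. 89.154944, -159.292889
6. -36.799028, -8.392528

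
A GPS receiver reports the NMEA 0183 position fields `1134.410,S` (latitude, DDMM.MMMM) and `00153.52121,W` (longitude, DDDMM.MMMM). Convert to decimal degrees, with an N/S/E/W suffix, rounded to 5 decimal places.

Lat: split at 2 digits → 11° and 34.41′; 11 + 34.41/60 = 11.573500
Longitude: degrees = first 3 digits = 1, minutes = 53.52121; 1 + 53.52121/60 = 1.892020

11.57350° S, 1.89202° W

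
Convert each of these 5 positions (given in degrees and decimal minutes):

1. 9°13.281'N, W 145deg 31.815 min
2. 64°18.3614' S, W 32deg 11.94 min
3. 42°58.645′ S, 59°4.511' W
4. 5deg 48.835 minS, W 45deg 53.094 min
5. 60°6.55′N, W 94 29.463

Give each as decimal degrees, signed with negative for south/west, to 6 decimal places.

Point 1:
  Latitude: 9 + 13.281/60 = 9.2213500
  N ⇒ keep positive
  Lon: 145 + 31.815/60 = 145.5302500
  hemisphere W, so the sign is −
Point 2:
  Lat: 64 + 18.3614/60 = 64.3060233
  hemisphere S, so the sign is −
  Longitude: 32 + 11.94/60 = 32.1990000
  W ⇒ negate
Point 3:
  Lat: 42 + 58.645/60 = 42.9774167
  S → negative
  Lon: 4.511′ = 0.075183°; total 59.0751833
  W → negative
Point 4:
  Latitude: 5 + 48.835/60 = 5.8139167
  S → negative
  λ: 45 + 53.094/60 = 45.8849000
  W → negative
Point 5:
  Lat: 6.55′ = 0.109167°; total 60.1091667
  N ⇒ keep positive
  λ: 29.463′ = 0.491050°; total 94.4910500
  W → negative

1. 9.221350, -145.530250
2. -64.306023, -32.199000
3. -42.977417, -59.075183
4. -5.813917, -45.884900
5. 60.109167, -94.491050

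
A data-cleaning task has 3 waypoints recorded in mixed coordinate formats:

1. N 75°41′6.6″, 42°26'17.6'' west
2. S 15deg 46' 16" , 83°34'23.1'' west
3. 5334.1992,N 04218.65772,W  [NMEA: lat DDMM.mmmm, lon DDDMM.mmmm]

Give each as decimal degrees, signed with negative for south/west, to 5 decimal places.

1. 75.68517, -42.43822
2. -15.77111, -83.57308
3. 53.56999, -42.31096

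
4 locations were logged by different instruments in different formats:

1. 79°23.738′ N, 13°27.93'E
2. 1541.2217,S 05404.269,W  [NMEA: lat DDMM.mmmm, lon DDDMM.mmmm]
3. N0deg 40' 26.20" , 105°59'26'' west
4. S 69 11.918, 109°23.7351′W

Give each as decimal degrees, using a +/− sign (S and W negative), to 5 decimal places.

Point 1:
  Lat: 23.738′ = 0.395633°; total 79.395633
  N ⇒ keep positive
  λ: 13 + 27.93/60 = 13.465500
  E ⇒ keep positive
Point 2:
  Latitude: split at 2 digits → 15° and 41.2217′; 15 + 41.2217/60 = 15.687028
  hemisphere S, so the sign is −
  Longitude: degrees = first 3 digits = 54, minutes = 4.269; 54 + 4.269/60 = 54.071150
  hemisphere W, so the sign is −
Point 3:
  Latitude: 0 + 40/60 + 26.2/3600 = 0.673944
  N → positive
  Lon: 105° + 59/60 + 26/3600 = 105 + 0.983333 + 0.007222 = 105.990556
  W ⇒ negate
Point 4:
  Latitude: 69 + 11.918/60 = 69.198633
  S → negative
  Longitude: 23.7351′ = 0.395585°; total 109.395585
  hemisphere W, so the sign is −

1. 79.39563, 13.46550
2. -15.68703, -54.07115
3. 0.67394, -105.99056
4. -69.19863, -109.39559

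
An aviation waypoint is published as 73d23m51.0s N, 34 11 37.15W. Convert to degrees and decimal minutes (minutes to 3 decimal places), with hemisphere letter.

Lat: 23 + 51/60 = 23.85000′
λ: 11 + 37.15/60 = 11.61917′

73° 23.850′ N, 34° 11.619′ W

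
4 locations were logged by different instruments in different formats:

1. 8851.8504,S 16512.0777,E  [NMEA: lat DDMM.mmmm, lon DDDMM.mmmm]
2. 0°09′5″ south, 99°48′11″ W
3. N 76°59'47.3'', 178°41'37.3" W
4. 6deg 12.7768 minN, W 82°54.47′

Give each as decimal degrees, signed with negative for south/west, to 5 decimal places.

Point 1:
  Lat: split at 2 digits → 88° and 51.8504′; 88 + 51.8504/60 = 88.864173
  hemisphere S, so the sign is −
  λ: split at 3 digits → 165° and 12.0777′; 165 + 12.0777/60 = 165.201295
  E → positive
Point 2:
  φ: 9′ + 5″ = 9.08333′; 0 + 9.08333/60 = 0.151389
  hemisphere S, so the sign is −
  λ: 99 + 48/60 + 11/3600 = 99.803056
  hemisphere W, so the sign is −
Point 3:
  Latitude: 59′ + 47.3″ = 59.78833′; 76 + 59.78833/60 = 76.996472
  N → positive
  Lon: 178° + 41/60 + 37.3/3600 = 178 + 0.683333 + 0.010361 = 178.693694
  W → negative
Point 4:
  φ: 6 + 12.7768/60 = 6.212947
  N → positive
  λ: 54.47′ = 0.907833°; total 82.907833
  W → negative

1. -88.86417, 165.20130
2. -0.15139, -99.80306
3. 76.99647, -178.69369
4. 6.21295, -82.90783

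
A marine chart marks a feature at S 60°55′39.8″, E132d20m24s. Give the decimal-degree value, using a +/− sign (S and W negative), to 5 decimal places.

φ: 60° + 55/60 + 39.8/3600 = 60 + 0.916667 + 0.011056 = 60.927722
S ⇒ negate
Lon: 132 + 20/60 + 24/3600 = 132.340000
E → positive

-60.92772, 132.34000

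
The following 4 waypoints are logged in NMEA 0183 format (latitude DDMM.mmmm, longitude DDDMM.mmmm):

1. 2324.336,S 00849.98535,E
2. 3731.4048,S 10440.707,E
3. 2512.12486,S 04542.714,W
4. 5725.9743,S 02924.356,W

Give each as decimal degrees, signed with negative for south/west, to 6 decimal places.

1. -23.405600, 8.833089
2. -37.523413, 104.678450
3. -25.202081, -45.711900
4. -57.432905, -29.405933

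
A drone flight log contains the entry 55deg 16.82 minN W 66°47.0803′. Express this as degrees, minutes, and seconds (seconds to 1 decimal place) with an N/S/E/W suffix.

Lat: 16.82000′ → 16′ and 0.82000 × 60 = 49.200″
Longitude: fractional minutes 0.08030 × 60 = 4.818″

55°16′49.2″ N, 66°47′4.8″ W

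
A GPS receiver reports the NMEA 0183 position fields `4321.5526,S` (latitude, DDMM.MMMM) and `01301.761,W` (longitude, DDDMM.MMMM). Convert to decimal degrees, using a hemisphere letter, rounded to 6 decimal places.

43.359210° S, 13.029350° W

Latitude: degrees = first 2 digits = 43, minutes = 21.5526; 43 + 21.5526/60 = 43.3592100
Longitude: degrees = first 3 digits = 13, minutes = 1.761; 13 + 1.761/60 = 13.0293500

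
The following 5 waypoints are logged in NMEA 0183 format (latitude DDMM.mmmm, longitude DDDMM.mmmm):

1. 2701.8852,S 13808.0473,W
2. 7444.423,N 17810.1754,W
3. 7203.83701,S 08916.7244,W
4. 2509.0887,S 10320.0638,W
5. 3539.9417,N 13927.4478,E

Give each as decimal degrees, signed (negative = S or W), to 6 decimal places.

Point 1:
  Lat: split at 2 digits → 27° and 1.8852′; 27 + 1.8852/60 = 27.0314200
  hemisphere S, so the sign is −
  Longitude: degrees = first 3 digits = 138, minutes = 8.0473; 138 + 8.0473/60 = 138.1341217
  hemisphere W, so the sign is −
Point 2:
  Latitude: degrees = first 2 digits = 74, minutes = 44.423; 74 + 44.423/60 = 74.7403833
  N → positive
  λ: degrees = first 3 digits = 178, minutes = 10.1754; 178 + 10.1754/60 = 178.1695900
  hemisphere W, so the sign is −
Point 3:
  φ: split at 2 digits → 72° and 3.83701′; 72 + 3.83701/60 = 72.0639502
  S ⇒ negate
  Longitude: degrees = first 3 digits = 89, minutes = 16.7244; 89 + 16.7244/60 = 89.2787400
  W ⇒ negate
Point 4:
  φ: degrees = first 2 digits = 25, minutes = 9.0887; 25 + 9.0887/60 = 25.1514783
  hemisphere S, so the sign is −
  Lon: split at 3 digits → 103° and 20.0638′; 103 + 20.0638/60 = 103.3343967
  W ⇒ negate
Point 5:
  Latitude: split at 2 digits → 35° and 39.9417′; 35 + 39.9417/60 = 35.6656950
  N → positive
  Lon: degrees = first 3 digits = 139, minutes = 27.4478; 139 + 27.4478/60 = 139.4574633
  E ⇒ keep positive

1. -27.031420, -138.134122
2. 74.740383, -178.169590
3. -72.063950, -89.278740
4. -25.151478, -103.334397
5. 35.665695, 139.457463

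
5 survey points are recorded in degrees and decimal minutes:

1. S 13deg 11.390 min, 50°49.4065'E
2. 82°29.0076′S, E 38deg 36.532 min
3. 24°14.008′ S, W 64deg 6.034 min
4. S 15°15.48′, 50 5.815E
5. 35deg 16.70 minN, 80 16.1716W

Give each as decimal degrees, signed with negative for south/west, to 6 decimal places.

Point 1:
  Latitude: 13 + 11.39/60 = 13.1898333
  hemisphere S, so the sign is −
  Lon: 50 + 49.4065/60 = 50.8234417
  E → positive
Point 2:
  Latitude: 29.0076′ = 0.483460°; total 82.4834600
  S → negative
  λ: 38 + 36.532/60 = 38.6088667
  E → positive
Point 3:
  φ: 14.008′ = 0.233467°; total 24.2334667
  S → negative
  Longitude: 64 + 6.034/60 = 64.1005667
  W ⇒ negate
Point 4:
  Lat: 15.48′ = 0.258000°; total 15.2580000
  hemisphere S, so the sign is −
  Lon: 50 + 5.815/60 = 50.0969167
  E ⇒ keep positive
Point 5:
  Latitude: 35 + 16.7/60 = 35.2783333
  N → positive
  Longitude: 16.1716′ = 0.269527°; total 80.2695267
  W ⇒ negate

1. -13.189833, 50.823442
2. -82.483460, 38.608867
3. -24.233467, -64.100567
4. -15.258000, 50.096917
5. 35.278333, -80.269527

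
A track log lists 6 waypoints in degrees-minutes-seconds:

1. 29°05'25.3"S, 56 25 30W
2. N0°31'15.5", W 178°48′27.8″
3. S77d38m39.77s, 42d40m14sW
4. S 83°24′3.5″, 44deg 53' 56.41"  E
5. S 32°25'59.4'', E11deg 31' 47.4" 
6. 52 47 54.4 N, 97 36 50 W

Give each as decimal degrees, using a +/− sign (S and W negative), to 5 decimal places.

1. -29.09036, -56.42500
2. 0.52097, -178.80772
3. -77.64438, -42.67056
4. -83.40097, 44.89900
5. -32.43317, 11.52983
6. 52.79844, -97.61389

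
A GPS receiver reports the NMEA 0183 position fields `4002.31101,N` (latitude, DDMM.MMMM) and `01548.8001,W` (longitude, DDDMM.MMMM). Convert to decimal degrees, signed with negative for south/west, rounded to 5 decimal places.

Latitude: split at 2 digits → 40° and 2.31101′; 40 + 2.31101/60 = 40.038517
N → positive
Lon: split at 3 digits → 015° and 48.8001′; 15 + 48.8001/60 = 15.813335
W ⇒ negate

40.03852, -15.81334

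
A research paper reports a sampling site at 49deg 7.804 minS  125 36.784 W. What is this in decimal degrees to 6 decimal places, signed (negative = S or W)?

-49.130067, -125.613067

φ: 49 + 7.804/60 = 49.1300667
S ⇒ negate
Longitude: 36.784′ = 0.613067°; total 125.6130667
W → negative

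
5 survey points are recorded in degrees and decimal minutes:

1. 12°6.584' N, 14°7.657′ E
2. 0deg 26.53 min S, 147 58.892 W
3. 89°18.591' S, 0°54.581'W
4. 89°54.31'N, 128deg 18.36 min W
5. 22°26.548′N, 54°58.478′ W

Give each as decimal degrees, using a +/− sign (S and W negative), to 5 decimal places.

1. 12.10973, 14.12762
2. -0.44217, -147.98153
3. -89.30985, -0.90968
4. 89.90517, -128.30600
5. 22.44247, -54.97463

Point 1:
  Latitude: 6.584′ = 0.109733°; total 12.109733
  N → positive
  Longitude: 7.657′ = 0.127617°; total 14.127617
  E → positive
Point 2:
  Lat: 0 + 26.53/60 = 0.442167
  hemisphere S, so the sign is −
  λ: 58.892′ = 0.981533°; total 147.981533
  W ⇒ negate
Point 3:
  φ: 89 + 18.591/60 = 89.309850
  S → negative
  Lon: 0 + 54.581/60 = 0.909683
  W ⇒ negate
Point 4:
  Lat: 89 + 54.31/60 = 89.905167
  N → positive
  Lon: 18.36′ = 0.306000°; total 128.306000
  W → negative
Point 5:
  Latitude: 26.548′ = 0.442467°; total 22.442467
  N → positive
  λ: 58.478′ = 0.974633°; total 54.974633
  W ⇒ negate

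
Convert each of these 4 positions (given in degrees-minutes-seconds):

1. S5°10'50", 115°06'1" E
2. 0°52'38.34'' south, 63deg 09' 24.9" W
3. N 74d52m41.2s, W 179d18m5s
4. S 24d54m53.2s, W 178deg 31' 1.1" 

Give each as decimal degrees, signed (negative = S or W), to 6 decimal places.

Point 1:
  φ: 5 + 10/60 + 50/3600 = 5.1805556
  S → negative
  Longitude: 115° + 6/60 + 1/3600 = 115 + 0.100000 + 0.000278 = 115.1002778
  E ⇒ keep positive
Point 2:
  Latitude: 52′ + 38.34″ = 52.63900′; 0 + 52.63900/60 = 0.8773167
  hemisphere S, so the sign is −
  λ: 9′ + 24.9″ = 9.41500′; 63 + 9.41500/60 = 63.1569167
  W → negative
Point 3:
  Lat: 74° + 52/60 + 41.2/3600 = 74 + 0.866667 + 0.011444 = 74.8781111
  N ⇒ keep positive
  Longitude: 18′ + 5″ = 18.08333′; 179 + 18.08333/60 = 179.3013889
  W ⇒ negate
Point 4:
  Latitude: 54′ + 53.2″ = 54.88667′; 24 + 54.88667/60 = 24.9147778
  S → negative
  λ: 178° + 31/60 + 1.1/3600 = 178 + 0.516667 + 0.000306 = 178.5169722
  W ⇒ negate

1. -5.180556, 115.100278
2. -0.877317, -63.156917
3. 74.878111, -179.301389
4. -24.914778, -178.516972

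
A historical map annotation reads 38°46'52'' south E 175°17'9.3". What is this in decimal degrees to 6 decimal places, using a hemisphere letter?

Lat: 38° + 46/60 + 52/3600 = 38 + 0.766667 + 0.014444 = 38.7811111
λ: 175 + 17/60 + 9.3/3600 = 175.2859167

38.781111° S, 175.285917° E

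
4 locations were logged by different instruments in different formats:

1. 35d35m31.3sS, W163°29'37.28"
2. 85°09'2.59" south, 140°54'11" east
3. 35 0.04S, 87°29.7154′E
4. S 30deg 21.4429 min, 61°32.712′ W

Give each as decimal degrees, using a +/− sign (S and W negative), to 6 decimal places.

1. -35.592028, -163.493689
2. -85.150719, 140.903056
3. -35.000667, 87.495257
4. -30.357382, -61.545200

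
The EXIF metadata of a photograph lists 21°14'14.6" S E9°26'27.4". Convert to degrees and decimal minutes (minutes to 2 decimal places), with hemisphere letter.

Latitude: seconds/60 = 0.24333; minutes = 14 + 0.24333 = 14.2433
Lon: seconds/60 = 0.45667; minutes = 26 + 0.45667 = 26.4567

21° 14.24′ S, 9° 26.46′ E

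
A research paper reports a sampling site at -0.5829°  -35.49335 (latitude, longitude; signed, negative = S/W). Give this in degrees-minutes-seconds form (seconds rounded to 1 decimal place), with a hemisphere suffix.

Latitude is negative → S; |value| = 0.582900
Lat: 0.582900 × 60 = 34.97400′ → 34′, remainder × 60 = 58.440″
Longitude is negative → W; |value| = 35.493350
Longitude: 0.493350 × 60 = 29.60100′ → 29′, remainder × 60 = 36.060″

0°34′58.4″ S, 35°29′36.1″ W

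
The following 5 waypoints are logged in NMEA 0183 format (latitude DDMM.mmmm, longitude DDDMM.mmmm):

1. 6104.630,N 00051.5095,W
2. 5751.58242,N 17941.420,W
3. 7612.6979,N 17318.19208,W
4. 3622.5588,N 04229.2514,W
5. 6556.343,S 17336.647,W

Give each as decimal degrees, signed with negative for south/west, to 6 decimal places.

1. 61.077167, -0.858492
2. 57.859707, -179.690333
3. 76.211632, -173.303201
4. 36.375980, -42.487523
5. -65.939050, -173.610783

Point 1:
  Latitude: split at 2 digits → 61° and 4.63′; 61 + 4.63/60 = 61.0771667
  N → positive
  Longitude: degrees = first 3 digits = 0, minutes = 51.5095; 0 + 51.5095/60 = 0.8584917
  hemisphere W, so the sign is −
Point 2:
  Lat: degrees = first 2 digits = 57, minutes = 51.58242; 57 + 51.58242/60 = 57.8597070
  N → positive
  Lon: degrees = first 3 digits = 179, minutes = 41.42; 179 + 41.42/60 = 179.6903333
  hemisphere W, so the sign is −
Point 3:
  φ: degrees = first 2 digits = 76, minutes = 12.6979; 76 + 12.6979/60 = 76.2116317
  N → positive
  λ: split at 3 digits → 173° and 18.19208′; 173 + 18.19208/60 = 173.3032013
  hemisphere W, so the sign is −
Point 4:
  φ: split at 2 digits → 36° and 22.5588′; 36 + 22.5588/60 = 36.3759800
  N → positive
  λ: degrees = first 3 digits = 42, minutes = 29.2514; 42 + 29.2514/60 = 42.4875233
  W → negative
Point 5:
  φ: split at 2 digits → 65° and 56.343′; 65 + 56.343/60 = 65.9390500
  S → negative
  λ: degrees = first 3 digits = 173, minutes = 36.647; 173 + 36.647/60 = 173.6107833
  W → negative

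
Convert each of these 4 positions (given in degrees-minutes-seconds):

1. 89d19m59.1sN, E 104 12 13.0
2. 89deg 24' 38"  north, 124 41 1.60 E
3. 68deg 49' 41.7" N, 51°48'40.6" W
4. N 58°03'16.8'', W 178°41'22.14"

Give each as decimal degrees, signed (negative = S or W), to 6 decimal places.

1. 89.333083, 104.203611
2. 89.410556, 124.683778
3. 68.828250, -51.811278
4. 58.054667, -178.689483

Point 1:
  Lat: 89 + 19/60 + 59.1/3600 = 89.3330833
  N ⇒ keep positive
  λ: 104 + 12/60 + 13/3600 = 104.2036111
  E ⇒ keep positive
Point 2:
  Lat: 89 + 24/60 + 38/3600 = 89.4105556
  N → positive
  Lon: 41′ + 1.6″ = 41.02667′; 124 + 41.02667/60 = 124.6837778
  E ⇒ keep positive
Point 3:
  φ: 49′ + 41.7″ = 49.69500′; 68 + 49.69500/60 = 68.8282500
  N ⇒ keep positive
  Longitude: 48′ + 40.6″ = 48.67667′; 51 + 48.67667/60 = 51.8112778
  W → negative
Point 4:
  φ: 58 + 3/60 + 16.8/3600 = 58.0546667
  N → positive
  Longitude: 41′ + 22.14″ = 41.36900′; 178 + 41.36900/60 = 178.6894833
  hemisphere W, so the sign is −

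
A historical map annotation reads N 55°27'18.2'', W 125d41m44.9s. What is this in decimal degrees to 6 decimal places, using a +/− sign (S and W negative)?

φ: 55° + 27/60 + 18.2/3600 = 55 + 0.450000 + 0.005056 = 55.4550556
N ⇒ keep positive
λ: 125 + 41/60 + 44.9/3600 = 125.6958056
hemisphere W, so the sign is −

55.455056, -125.695806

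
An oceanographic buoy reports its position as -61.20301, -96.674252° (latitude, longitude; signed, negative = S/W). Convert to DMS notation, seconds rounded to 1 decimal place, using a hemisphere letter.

61°12′10.8″ S, 96°40′27.3″ W

Latitude is negative → S; |value| = 61.203010
Latitude: 0.203010 × 60 = 12.18060′ → 12′, remainder × 60 = 10.836″
Longitude is negative → W; |value| = 96.674252
Lon: 0.674252° → 40.45512′; 0.45512 × 60 = 27.307″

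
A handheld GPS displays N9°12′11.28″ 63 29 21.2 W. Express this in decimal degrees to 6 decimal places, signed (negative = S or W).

Latitude: 12′ + 11.28″ = 12.18800′; 9 + 12.18800/60 = 9.2031333
N ⇒ keep positive
Lon: 63° + 29/60 + 21.2/3600 = 63 + 0.483333 + 0.005889 = 63.4892222
W → negative

9.203133, -63.489222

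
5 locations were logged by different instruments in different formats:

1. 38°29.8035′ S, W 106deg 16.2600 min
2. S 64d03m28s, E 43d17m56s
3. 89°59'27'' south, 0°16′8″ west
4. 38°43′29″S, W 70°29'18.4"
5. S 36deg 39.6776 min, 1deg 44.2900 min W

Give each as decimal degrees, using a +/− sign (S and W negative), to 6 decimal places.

Point 1:
  Lat: 38 + 29.8035/60 = 38.4967250
  S ⇒ negate
  λ: 16.26′ = 0.271000°; total 106.2710000
  hemisphere W, so the sign is −
Point 2:
  Latitude: 3′ + 28″ = 3.46667′; 64 + 3.46667/60 = 64.0577778
  hemisphere S, so the sign is −
  Longitude: 43 + 17/60 + 56/3600 = 43.2988889
  E ⇒ keep positive
Point 3:
  φ: 59′ + 27″ = 59.45000′; 89 + 59.45000/60 = 89.9908333
  S → negative
  λ: 16′ + 8″ = 16.13333′; 0 + 16.13333/60 = 0.2688889
  W → negative
Point 4:
  Latitude: 43′ + 29″ = 43.48333′; 38 + 43.48333/60 = 38.7247222
  S → negative
  λ: 70 + 29/60 + 18.4/3600 = 70.4884444
  hemisphere W, so the sign is −
Point 5:
  φ: 39.6776′ = 0.661293°; total 36.6612933
  S → negative
  Longitude: 44.29′ = 0.738167°; total 1.7381667
  W ⇒ negate

1. -38.496725, -106.271000
2. -64.057778, 43.298889
3. -89.990833, -0.268889
4. -38.724722, -70.488444
5. -36.661293, -1.738167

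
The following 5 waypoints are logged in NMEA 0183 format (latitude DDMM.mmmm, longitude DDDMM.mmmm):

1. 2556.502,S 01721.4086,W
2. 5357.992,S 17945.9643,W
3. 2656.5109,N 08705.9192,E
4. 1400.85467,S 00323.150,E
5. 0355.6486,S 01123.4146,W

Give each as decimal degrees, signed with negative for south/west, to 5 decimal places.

Point 1:
  Latitude: split at 2 digits → 25° and 56.502′; 25 + 56.502/60 = 25.941700
  S ⇒ negate
  Lon: split at 3 digits → 017° and 21.4086′; 17 + 21.4086/60 = 17.356810
  W → negative
Point 2:
  Lat: split at 2 digits → 53° and 57.992′; 53 + 57.992/60 = 53.966533
  S → negative
  Longitude: split at 3 digits → 179° and 45.9643′; 179 + 45.9643/60 = 179.766072
  W → negative
Point 3:
  φ: degrees = first 2 digits = 26, minutes = 56.5109; 26 + 56.5109/60 = 26.941848
  N ⇒ keep positive
  λ: degrees = first 3 digits = 87, minutes = 5.9192; 87 + 5.9192/60 = 87.098653
  E → positive
Point 4:
  Lat: split at 2 digits → 14° and 0.85467′; 14 + 0.85467/60 = 14.014245
  S ⇒ negate
  Longitude: split at 3 digits → 003° and 23.15′; 3 + 23.15/60 = 3.385833
  E ⇒ keep positive
Point 5:
  Latitude: split at 2 digits → 03° and 55.6486′; 3 + 55.6486/60 = 3.927477
  S → negative
  λ: degrees = first 3 digits = 11, minutes = 23.4146; 11 + 23.4146/60 = 11.390243
  W ⇒ negate

1. -25.94170, -17.35681
2. -53.96653, -179.76607
3. 26.94185, 87.09865
4. -14.01424, 3.38583
5. -3.92748, -11.39024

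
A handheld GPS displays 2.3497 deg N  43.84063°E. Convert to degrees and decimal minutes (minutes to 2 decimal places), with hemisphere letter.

φ: 2° + 0.349700 × 60 = 2° 20.9820′
λ: minutes = (43.840630 − 43) × 60 = 50.4378

2° 20.98′ N, 43° 50.44′ E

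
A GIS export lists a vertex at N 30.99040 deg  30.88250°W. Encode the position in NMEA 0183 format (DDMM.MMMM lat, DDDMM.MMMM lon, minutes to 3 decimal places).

Lat: 30° + 0.990400 × 60 = 30° 59.42400′
Longitude: 30° + 0.882500 × 60 = 30° 52.95000′

3059.424,N / 03052.950,W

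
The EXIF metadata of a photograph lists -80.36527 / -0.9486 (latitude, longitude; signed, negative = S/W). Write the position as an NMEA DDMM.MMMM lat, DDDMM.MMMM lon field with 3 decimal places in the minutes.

Latitude is negative → S; |value| = 80.365270
Latitude: minutes = (80.365270 − 80) × 60 = 21.91620
Longitude is negative → W; |value| = 0.948600
Longitude: fractional part 0.948600 → 56.91600 minutes

8021.916,S / 00056.916,W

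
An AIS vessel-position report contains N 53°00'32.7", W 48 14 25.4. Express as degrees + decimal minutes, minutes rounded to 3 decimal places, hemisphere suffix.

Lat: 0 + 32.7/60 = 0.54500′
Lon: seconds/60 = 0.42333; minutes = 14 + 0.42333 = 14.42333

53° 0.545′ N, 48° 14.423′ W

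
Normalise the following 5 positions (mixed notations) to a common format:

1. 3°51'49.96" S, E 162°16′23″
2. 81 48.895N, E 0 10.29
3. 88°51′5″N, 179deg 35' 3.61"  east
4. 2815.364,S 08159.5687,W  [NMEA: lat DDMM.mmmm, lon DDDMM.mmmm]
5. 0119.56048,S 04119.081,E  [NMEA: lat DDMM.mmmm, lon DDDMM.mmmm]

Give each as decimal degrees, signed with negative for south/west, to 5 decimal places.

1. -3.86388, 162.27306
2. 81.81492, 0.17150
3. 88.85139, 179.58434
4. -28.25607, -81.99281
5. -1.32601, 41.31802

Point 1:
  Latitude: 3° + 51/60 + 49.96/3600 = 3 + 0.850000 + 0.013878 = 3.863878
  S → negative
  λ: 16′ + 23″ = 16.38333′; 162 + 16.38333/60 = 162.273056
  E → positive
Point 2:
  Lat: 81 + 48.895/60 = 81.814917
  N ⇒ keep positive
  Lon: 10.29′ = 0.171500°; total 0.171500
  E → positive
Point 3:
  Latitude: 51′ + 5″ = 51.08333′; 88 + 51.08333/60 = 88.851389
  N → positive
  λ: 179 + 35/60 + 3.61/3600 = 179.584336
  E → positive
Point 4:
  Lat: split at 2 digits → 28° and 15.364′; 28 + 15.364/60 = 28.256067
  S → negative
  Lon: split at 3 digits → 081° and 59.5687′; 81 + 59.5687/60 = 81.992812
  hemisphere W, so the sign is −
Point 5:
  Lat: split at 2 digits → 01° and 19.56048′; 1 + 19.56048/60 = 1.326008
  S → negative
  Lon: degrees = first 3 digits = 41, minutes = 19.081; 41 + 19.081/60 = 41.318017
  E ⇒ keep positive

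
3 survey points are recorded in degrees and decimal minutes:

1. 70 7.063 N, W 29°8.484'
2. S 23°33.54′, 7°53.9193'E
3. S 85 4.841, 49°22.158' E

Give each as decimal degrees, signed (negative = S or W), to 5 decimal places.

1. 70.11772, -29.14140
2. -23.55900, 7.89866
3. -85.08068, 49.36930

Point 1:
  Lat: 7.063′ = 0.117717°; total 70.117717
  N → positive
  Lon: 29 + 8.484/60 = 29.141400
  hemisphere W, so the sign is −
Point 2:
  φ: 23 + 33.54/60 = 23.559000
  S ⇒ negate
  Lon: 53.9193′ = 0.898655°; total 7.898655
  E ⇒ keep positive
Point 3:
  Latitude: 4.841′ = 0.080683°; total 85.080683
  S → negative
  Longitude: 49 + 22.158/60 = 49.369300
  E → positive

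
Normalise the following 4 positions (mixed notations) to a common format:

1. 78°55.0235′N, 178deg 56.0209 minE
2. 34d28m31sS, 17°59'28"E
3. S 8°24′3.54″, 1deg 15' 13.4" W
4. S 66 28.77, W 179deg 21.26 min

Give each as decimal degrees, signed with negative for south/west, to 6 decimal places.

1. 78.917058, 178.933682
2. -34.475278, 17.991111
3. -8.400983, -1.253722
4. -66.479500, -179.354333

Point 1:
  Latitude: 78 + 55.0235/60 = 78.9170583
  N → positive
  Lon: 178 + 56.0209/60 = 178.9336817
  E → positive
Point 2:
  Latitude: 34 + 28/60 + 31/3600 = 34.4752778
  S ⇒ negate
  Lon: 17° + 59/60 + 28/3600 = 17 + 0.983333 + 0.007778 = 17.9911111
  E ⇒ keep positive
Point 3:
  Latitude: 8 + 24/60 + 3.54/3600 = 8.4009833
  S → negative
  Longitude: 1 + 15/60 + 13.4/3600 = 1.2537222
  W → negative
Point 4:
  Latitude: 66 + 28.77/60 = 66.4795000
  S → negative
  λ: 21.26′ = 0.354333°; total 179.3543333
  hemisphere W, so the sign is −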